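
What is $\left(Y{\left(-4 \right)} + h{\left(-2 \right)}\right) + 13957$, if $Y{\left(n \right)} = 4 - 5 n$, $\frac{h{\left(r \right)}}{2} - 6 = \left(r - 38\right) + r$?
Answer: $13909$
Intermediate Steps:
$h{\left(r \right)} = -64 + 4 r$ ($h{\left(r \right)} = 12 + 2 \left(\left(r - 38\right) + r\right) = 12 + 2 \left(\left(-38 + r\right) + r\right) = 12 + 2 \left(-38 + 2 r\right) = 12 + \left(-76 + 4 r\right) = -64 + 4 r$)
$\left(Y{\left(-4 \right)} + h{\left(-2 \right)}\right) + 13957 = \left(\left(4 - -20\right) + \left(-64 + 4 \left(-2\right)\right)\right) + 13957 = \left(\left(4 + 20\right) - 72\right) + 13957 = \left(24 - 72\right) + 13957 = -48 + 13957 = 13909$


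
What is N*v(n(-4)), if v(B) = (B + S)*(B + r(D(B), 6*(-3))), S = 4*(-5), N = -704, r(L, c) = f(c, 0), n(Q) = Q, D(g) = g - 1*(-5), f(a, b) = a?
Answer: -371712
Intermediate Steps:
D(g) = 5 + g (D(g) = g + 5 = 5 + g)
r(L, c) = c
S = -20
v(B) = (-20 + B)*(-18 + B) (v(B) = (B - 20)*(B + 6*(-3)) = (-20 + B)*(B - 18) = (-20 + B)*(-18 + B))
N*v(n(-4)) = -704*(360 + (-4)² - 38*(-4)) = -704*(360 + 16 + 152) = -704*528 = -371712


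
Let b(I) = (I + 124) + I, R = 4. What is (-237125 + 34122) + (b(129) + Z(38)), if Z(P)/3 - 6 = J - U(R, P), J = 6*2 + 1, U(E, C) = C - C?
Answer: -202564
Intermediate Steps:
U(E, C) = 0
J = 13 (J = 12 + 1 = 13)
Z(P) = 57 (Z(P) = 18 + 3*(13 - 1*0) = 18 + 3*(13 + 0) = 18 + 3*13 = 18 + 39 = 57)
b(I) = 124 + 2*I (b(I) = (124 + I) + I = 124 + 2*I)
(-237125 + 34122) + (b(129) + Z(38)) = (-237125 + 34122) + ((124 + 2*129) + 57) = -203003 + ((124 + 258) + 57) = -203003 + (382 + 57) = -203003 + 439 = -202564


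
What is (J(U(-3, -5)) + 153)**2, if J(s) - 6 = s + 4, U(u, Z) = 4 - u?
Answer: 28900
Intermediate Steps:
J(s) = 10 + s (J(s) = 6 + (s + 4) = 6 + (4 + s) = 10 + s)
(J(U(-3, -5)) + 153)**2 = ((10 + (4 - 1*(-3))) + 153)**2 = ((10 + (4 + 3)) + 153)**2 = ((10 + 7) + 153)**2 = (17 + 153)**2 = 170**2 = 28900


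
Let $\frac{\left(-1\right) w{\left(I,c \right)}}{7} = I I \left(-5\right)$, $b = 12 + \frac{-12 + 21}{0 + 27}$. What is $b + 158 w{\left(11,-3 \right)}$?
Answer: $\frac{2007427}{3} \approx 6.6914 \cdot 10^{5}$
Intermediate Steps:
$b = \frac{37}{3}$ ($b = 12 + \frac{9}{27} = 12 + 9 \cdot \frac{1}{27} = 12 + \frac{1}{3} = \frac{37}{3} \approx 12.333$)
$w{\left(I,c \right)} = 35 I^{2}$ ($w{\left(I,c \right)} = - 7 I I \left(-5\right) = - 7 I^{2} \left(-5\right) = - 7 \left(- 5 I^{2}\right) = 35 I^{2}$)
$b + 158 w{\left(11,-3 \right)} = \frac{37}{3} + 158 \cdot 35 \cdot 11^{2} = \frac{37}{3} + 158 \cdot 35 \cdot 121 = \frac{37}{3} + 158 \cdot 4235 = \frac{37}{3} + 669130 = \frac{2007427}{3}$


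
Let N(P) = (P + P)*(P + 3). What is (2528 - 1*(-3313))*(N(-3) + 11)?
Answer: 64251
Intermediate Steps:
N(P) = 2*P*(3 + P) (N(P) = (2*P)*(3 + P) = 2*P*(3 + P))
(2528 - 1*(-3313))*(N(-3) + 11) = (2528 - 1*(-3313))*(2*(-3)*(3 - 3) + 11) = (2528 + 3313)*(2*(-3)*0 + 11) = 5841*(0 + 11) = 5841*11 = 64251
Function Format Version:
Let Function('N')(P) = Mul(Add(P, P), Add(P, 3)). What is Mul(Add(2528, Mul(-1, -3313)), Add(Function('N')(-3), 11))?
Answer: 64251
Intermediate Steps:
Function('N')(P) = Mul(2, P, Add(3, P)) (Function('N')(P) = Mul(Mul(2, P), Add(3, P)) = Mul(2, P, Add(3, P)))
Mul(Add(2528, Mul(-1, -3313)), Add(Function('N')(-3), 11)) = Mul(Add(2528, Mul(-1, -3313)), Add(Mul(2, -3, Add(3, -3)), 11)) = Mul(Add(2528, 3313), Add(Mul(2, -3, 0), 11)) = Mul(5841, Add(0, 11)) = Mul(5841, 11) = 64251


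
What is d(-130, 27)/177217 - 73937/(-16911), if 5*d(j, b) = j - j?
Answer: 73937/16911 ≈ 4.3721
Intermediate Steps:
d(j, b) = 0 (d(j, b) = (j - j)/5 = (⅕)*0 = 0)
d(-130, 27)/177217 - 73937/(-16911) = 0/177217 - 73937/(-16911) = 0*(1/177217) - 73937*(-1/16911) = 0 + 73937/16911 = 73937/16911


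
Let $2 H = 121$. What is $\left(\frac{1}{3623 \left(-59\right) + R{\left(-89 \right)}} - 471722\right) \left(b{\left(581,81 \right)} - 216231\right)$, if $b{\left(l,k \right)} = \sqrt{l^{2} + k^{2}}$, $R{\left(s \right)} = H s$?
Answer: $\frac{44705269125246768}{438283} - \frac{206747733328 \sqrt{344122}}{438283} \approx 1.0172 \cdot 10^{11}$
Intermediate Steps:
$H = \frac{121}{2}$ ($H = \frac{1}{2} \cdot 121 = \frac{121}{2} \approx 60.5$)
$R{\left(s \right)} = \frac{121 s}{2}$
$b{\left(l,k \right)} = \sqrt{k^{2} + l^{2}}$
$\left(\frac{1}{3623 \left(-59\right) + R{\left(-89 \right)}} - 471722\right) \left(b{\left(581,81 \right)} - 216231\right) = \left(\frac{1}{3623 \left(-59\right) + \frac{121}{2} \left(-89\right)} - 471722\right) \left(\sqrt{81^{2} + 581^{2}} - 216231\right) = \left(\frac{1}{-213757 - \frac{10769}{2}} - 471722\right) \left(\sqrt{6561 + 337561} - 216231\right) = \left(\frac{1}{- \frac{438283}{2}} - 471722\right) \left(\sqrt{344122} - 216231\right) = \left(- \frac{2}{438283} - 471722\right) \left(-216231 + \sqrt{344122}\right) = - \frac{206747733328 \left(-216231 + \sqrt{344122}\right)}{438283} = \frac{44705269125246768}{438283} - \frac{206747733328 \sqrt{344122}}{438283}$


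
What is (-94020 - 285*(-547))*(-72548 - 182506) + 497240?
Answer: -15780969010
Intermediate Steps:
(-94020 - 285*(-547))*(-72548 - 182506) + 497240 = (-94020 + 155895)*(-255054) + 497240 = 61875*(-255054) + 497240 = -15781466250 + 497240 = -15780969010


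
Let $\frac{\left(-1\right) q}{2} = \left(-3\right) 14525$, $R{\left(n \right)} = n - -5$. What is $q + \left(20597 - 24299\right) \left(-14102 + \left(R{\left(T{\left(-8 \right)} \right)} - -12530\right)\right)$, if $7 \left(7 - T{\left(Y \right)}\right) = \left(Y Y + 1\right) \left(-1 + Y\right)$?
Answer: $\frac{38870220}{7} \approx 5.5529 \cdot 10^{6}$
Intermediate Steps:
$T{\left(Y \right)} = 7 - \frac{\left(1 + Y^{2}\right) \left(-1 + Y\right)}{7}$ ($T{\left(Y \right)} = 7 - \frac{\left(Y Y + 1\right) \left(-1 + Y\right)}{7} = 7 - \frac{\left(Y^{2} + 1\right) \left(-1 + Y\right)}{7} = 7 - \frac{\left(1 + Y^{2}\right) \left(-1 + Y\right)}{7}$)
$R{\left(n \right)} = 5 + n$ ($R{\left(n \right)} = n + 5 = 5 + n$)
$q = 87150$ ($q = - 2 \left(\left(-3\right) 14525\right) = \left(-2\right) \left(-43575\right) = 87150$)
$q + \left(20597 - 24299\right) \left(-14102 + \left(R{\left(T{\left(-8 \right)} \right)} - -12530\right)\right) = 87150 + \left(20597 - 24299\right) \left(-14102 + \left(\left(5 + \left(\frac{50}{7} - - \frac{8}{7} - \frac{\left(-8\right)^{3}}{7} + \frac{\left(-8\right)^{2}}{7}\right)\right) - -12530\right)\right) = 87150 - 3702 \left(-14102 + \left(\left(5 + \left(\frac{50}{7} + \frac{8}{7} - - \frac{512}{7} + \frac{1}{7} \cdot 64\right)\right) + 12530\right)\right) = 87150 - 3702 \left(-14102 + \left(\left(5 + \left(\frac{50}{7} + \frac{8}{7} + \frac{512}{7} + \frac{64}{7}\right)\right) + 12530\right)\right) = 87150 - 3702 \left(-14102 + \left(\left(5 + \frac{634}{7}\right) + 12530\right)\right) = 87150 - 3702 \left(-14102 + \left(\frac{669}{7} + 12530\right)\right) = 87150 - 3702 \left(-14102 + \frac{88379}{7}\right) = 87150 - - \frac{38260170}{7} = 87150 + \frac{38260170}{7} = \frac{38870220}{7}$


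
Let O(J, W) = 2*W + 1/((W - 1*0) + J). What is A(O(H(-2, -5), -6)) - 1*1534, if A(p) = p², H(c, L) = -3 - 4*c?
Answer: -1365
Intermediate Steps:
O(J, W) = 1/(J + W) + 2*W (O(J, W) = 2*W + 1/((W + 0) + J) = 2*W + 1/(W + J) = 2*W + 1/(J + W) = 1/(J + W) + 2*W)
A(O(H(-2, -5), -6)) - 1*1534 = ((1 + 2*(-6)² + 2*(-3 - 4*(-2))*(-6))/((-3 - 4*(-2)) - 6))² - 1*1534 = ((1 + 2*36 + 2*(-3 + 8)*(-6))/((-3 + 8) - 6))² - 1534 = ((1 + 72 + 2*5*(-6))/(5 - 6))² - 1534 = ((1 + 72 - 60)/(-1))² - 1534 = (-1*13)² - 1534 = (-13)² - 1534 = 169 - 1534 = -1365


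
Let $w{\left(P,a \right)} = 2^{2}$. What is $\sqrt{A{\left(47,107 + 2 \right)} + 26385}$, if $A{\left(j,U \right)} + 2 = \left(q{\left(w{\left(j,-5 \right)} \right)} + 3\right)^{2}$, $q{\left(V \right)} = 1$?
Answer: $\sqrt{26399} \approx 162.48$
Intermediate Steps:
$w{\left(P,a \right)} = 4$
$A{\left(j,U \right)} = 14$ ($A{\left(j,U \right)} = -2 + \left(1 + 3\right)^{2} = -2 + 4^{2} = -2 + 16 = 14$)
$\sqrt{A{\left(47,107 + 2 \right)} + 26385} = \sqrt{14 + 26385} = \sqrt{26399}$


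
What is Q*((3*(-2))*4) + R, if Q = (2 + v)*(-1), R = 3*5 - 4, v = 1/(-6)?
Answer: 55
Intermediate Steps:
v = -⅙ ≈ -0.16667
R = 11 (R = 15 - 4 = 11)
Q = -11/6 (Q = (2 - ⅙)*(-1) = (11/6)*(-1) = -11/6 ≈ -1.8333)
Q*((3*(-2))*4) + R = -11*3*(-2)*4/6 + 11 = -(-11)*4 + 11 = -11/6*(-24) + 11 = 44 + 11 = 55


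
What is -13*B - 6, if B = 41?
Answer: -539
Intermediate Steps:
-13*B - 6 = -13*41 - 6 = -533 - 6 = -539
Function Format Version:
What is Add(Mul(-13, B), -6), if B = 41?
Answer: -539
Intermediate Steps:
Add(Mul(-13, B), -6) = Add(Mul(-13, 41), -6) = Add(-533, -6) = -539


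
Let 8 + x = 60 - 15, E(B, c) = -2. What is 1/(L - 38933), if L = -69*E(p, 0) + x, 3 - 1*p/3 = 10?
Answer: -1/38758 ≈ -2.5801e-5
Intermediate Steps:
p = -21 (p = 9 - 3*10 = 9 - 30 = -21)
x = 37 (x = -8 + (60 - 15) = -8 + 45 = 37)
L = 175 (L = -69*(-2) + 37 = 138 + 37 = 175)
1/(L - 38933) = 1/(175 - 38933) = 1/(-38758) = -1/38758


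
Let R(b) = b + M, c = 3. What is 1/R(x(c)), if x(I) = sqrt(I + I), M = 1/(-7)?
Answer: 7/293 + 49*sqrt(6)/293 ≈ 0.43353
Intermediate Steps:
M = -1/7 ≈ -0.14286
x(I) = sqrt(2)*sqrt(I) (x(I) = sqrt(2*I) = sqrt(2)*sqrt(I))
R(b) = -1/7 + b (R(b) = b - 1/7 = -1/7 + b)
1/R(x(c)) = 1/(-1/7 + sqrt(2)*sqrt(3)) = 1/(-1/7 + sqrt(6))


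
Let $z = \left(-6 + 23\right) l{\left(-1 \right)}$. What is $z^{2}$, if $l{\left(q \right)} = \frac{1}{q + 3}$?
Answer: $\frac{289}{4} \approx 72.25$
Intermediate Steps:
$l{\left(q \right)} = \frac{1}{3 + q}$
$z = \frac{17}{2}$ ($z = \frac{-6 + 23}{3 - 1} = \frac{17}{2} \approx 8.5$)
$z^{2} = \left(\frac{17}{2}\right)^{2} = \frac{289}{4}$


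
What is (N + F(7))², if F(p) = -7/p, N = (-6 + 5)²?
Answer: 0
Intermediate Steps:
N = 1 (N = (-1)² = 1)
(N + F(7))² = (1 - 7/7)² = (1 - 7*⅐)² = (1 - 1)² = 0² = 0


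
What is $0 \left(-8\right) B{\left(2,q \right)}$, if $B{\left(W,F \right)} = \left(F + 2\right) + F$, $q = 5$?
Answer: $0$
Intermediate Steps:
$B{\left(W,F \right)} = 2 + 2 F$ ($B{\left(W,F \right)} = \left(2 + F\right) + F = 2 + 2 F$)
$0 \left(-8\right) B{\left(2,q \right)} = 0 \left(-8\right) \left(2 + 2 \cdot 5\right) = 0 \left(2 + 10\right) = 0 \cdot 12 = 0$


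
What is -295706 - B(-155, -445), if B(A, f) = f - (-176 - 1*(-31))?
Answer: -295406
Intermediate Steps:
B(A, f) = 145 + f (B(A, f) = f - (-176 + 31) = f - 1*(-145) = f + 145 = 145 + f)
-295706 - B(-155, -445) = -295706 - (145 - 445) = -295706 - 1*(-300) = -295706 + 300 = -295406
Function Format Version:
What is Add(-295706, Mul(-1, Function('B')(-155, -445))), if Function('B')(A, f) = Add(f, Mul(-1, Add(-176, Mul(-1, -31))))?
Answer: -295406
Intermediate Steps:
Function('B')(A, f) = Add(145, f) (Function('B')(A, f) = Add(f, Mul(-1, Add(-176, 31))) = Add(f, Mul(-1, -145)) = Add(f, 145) = Add(145, f))
Add(-295706, Mul(-1, Function('B')(-155, -445))) = Add(-295706, Mul(-1, Add(145, -445))) = Add(-295706, Mul(-1, -300)) = Add(-295706, 300) = -295406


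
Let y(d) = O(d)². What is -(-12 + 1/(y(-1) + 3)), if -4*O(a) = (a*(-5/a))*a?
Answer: 860/73 ≈ 11.781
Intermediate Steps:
O(a) = 5*a/4 (O(a) = -a*(-5/a)*a/4 = -(-5)*a/4 = 5*a/4)
y(d) = 25*d²/16 (y(d) = (5*d/4)² = 25*d²/16)
-(-12 + 1/(y(-1) + 3)) = -(-12 + 1/((25/16)*(-1)² + 3)) = -(-12 + 1/((25/16)*1 + 3)) = -(-12 + 1/(25/16 + 3)) = -(-12 + 1/(73/16)) = -(-12 + 16/73) = -1*(-860/73) = 860/73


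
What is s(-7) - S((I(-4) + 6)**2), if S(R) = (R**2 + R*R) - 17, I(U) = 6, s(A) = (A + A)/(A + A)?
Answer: -41454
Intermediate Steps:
s(A) = 1 (s(A) = (2*A)/((2*A)) = (2*A)*(1/(2*A)) = 1)
S(R) = -17 + 2*R**2 (S(R) = (R**2 + R**2) - 17 = 2*R**2 - 17 = -17 + 2*R**2)
s(-7) - S((I(-4) + 6)**2) = 1 - (-17 + 2*((6 + 6)**2)**2) = 1 - (-17 + 2*(12**2)**2) = 1 - (-17 + 2*144**2) = 1 - (-17 + 2*20736) = 1 - (-17 + 41472) = 1 - 1*41455 = 1 - 41455 = -41454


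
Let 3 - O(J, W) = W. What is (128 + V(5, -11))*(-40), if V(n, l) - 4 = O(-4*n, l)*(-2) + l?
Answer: -3720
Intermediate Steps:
O(J, W) = 3 - W
V(n, l) = -2 + 3*l (V(n, l) = 4 + ((3 - l)*(-2) + l) = 4 + ((-6 + 2*l) + l) = 4 + (-6 + 3*l) = -2 + 3*l)
(128 + V(5, -11))*(-40) = (128 + (-2 + 3*(-11)))*(-40) = (128 + (-2 - 33))*(-40) = (128 - 35)*(-40) = 93*(-40) = -3720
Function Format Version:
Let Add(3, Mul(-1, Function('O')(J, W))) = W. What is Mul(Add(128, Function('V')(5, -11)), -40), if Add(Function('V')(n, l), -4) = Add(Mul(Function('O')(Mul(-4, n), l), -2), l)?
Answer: -3720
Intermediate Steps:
Function('O')(J, W) = Add(3, Mul(-1, W))
Function('V')(n, l) = Add(-2, Mul(3, l)) (Function('V')(n, l) = Add(4, Add(Mul(Add(3, Mul(-1, l)), -2), l)) = Add(4, Add(Add(-6, Mul(2, l)), l)) = Add(4, Add(-6, Mul(3, l))) = Add(-2, Mul(3, l)))
Mul(Add(128, Function('V')(5, -11)), -40) = Mul(Add(128, Add(-2, Mul(3, -11))), -40) = Mul(Add(128, Add(-2, -33)), -40) = Mul(Add(128, -35), -40) = Mul(93, -40) = -3720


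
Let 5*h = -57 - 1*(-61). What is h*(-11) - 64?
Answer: -364/5 ≈ -72.800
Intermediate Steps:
h = ⅘ (h = (-57 - 1*(-61))/5 = (-57 + 61)/5 = (⅕)*4 = ⅘ ≈ 0.80000)
h*(-11) - 64 = (⅘)*(-11) - 64 = -44/5 - 64 = -364/5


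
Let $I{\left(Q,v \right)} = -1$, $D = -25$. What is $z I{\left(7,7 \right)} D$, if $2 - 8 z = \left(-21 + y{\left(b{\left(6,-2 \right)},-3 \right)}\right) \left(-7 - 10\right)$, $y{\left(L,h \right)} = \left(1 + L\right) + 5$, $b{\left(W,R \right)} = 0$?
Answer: $- \frac{6325}{8} \approx -790.63$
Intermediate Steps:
$y{\left(L,h \right)} = 6 + L$
$z = - \frac{253}{8}$ ($z = \frac{1}{4} - \frac{\left(-21 + \left(6 + 0\right)\right) \left(-7 - 10\right)}{8} = \frac{1}{4} - \frac{\left(-21 + 6\right) \left(-17\right)}{8} = \frac{1}{4} - \frac{\left(-15\right) \left(-17\right)}{8} = \frac{1}{4} - \frac{255}{8} = - \frac{253}{8} \approx -31.625$)
$z I{\left(7,7 \right)} D = \left(- \frac{253}{8}\right) \left(-1\right) \left(-25\right) = \frac{253}{8} \left(-25\right) = - \frac{6325}{8}$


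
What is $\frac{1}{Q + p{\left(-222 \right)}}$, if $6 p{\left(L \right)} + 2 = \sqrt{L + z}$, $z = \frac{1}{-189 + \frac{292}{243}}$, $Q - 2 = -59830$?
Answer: $- \frac{98289575700}{5880501508302713} - \frac{6 i \sqrt{462337905255}}{5880501508302713} \approx -1.6714 \cdot 10^{-5} - 6.9377 \cdot 10^{-10} i$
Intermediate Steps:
$Q = -59828$ ($Q = 2 - 59830 = -59828$)
$z = - \frac{243}{45635}$ ($z = \frac{1}{-189 + 292 \cdot \frac{1}{243}} = \frac{1}{-189 + \frac{292}{243}} = \frac{1}{- \frac{45635}{243}} = - \frac{243}{45635} \approx -0.0053249$)
$p{\left(L \right)} = - \frac{1}{3} + \frac{\sqrt{- \frac{243}{45635} + L}}{6}$ ($p{\left(L \right)} = - \frac{1}{3} + \frac{\sqrt{L - \frac{243}{45635}}}{6} = - \frac{1}{3} + \frac{\sqrt{- \frac{243}{45635} + L}}{6}$)
$\frac{1}{Q + p{\left(-222 \right)}} = \frac{1}{-59828 - \left(\frac{1}{3} - \frac{\sqrt{-11089305 + 2082553225 \left(-222\right)}}{273810}\right)} = \frac{1}{-59828 - \left(\frac{1}{3} - \frac{\sqrt{-11089305 - 462326815950}}{273810}\right)} = \frac{1}{-59828 - \left(\frac{1}{3} - \frac{\sqrt{-462337905255}}{273810}\right)} = \frac{1}{-59828 - \left(\frac{1}{3} - \frac{i \sqrt{462337905255}}{273810}\right)} = \frac{1}{- \frac{179485}{3} + \frac{i \sqrt{462337905255}}{273810}}$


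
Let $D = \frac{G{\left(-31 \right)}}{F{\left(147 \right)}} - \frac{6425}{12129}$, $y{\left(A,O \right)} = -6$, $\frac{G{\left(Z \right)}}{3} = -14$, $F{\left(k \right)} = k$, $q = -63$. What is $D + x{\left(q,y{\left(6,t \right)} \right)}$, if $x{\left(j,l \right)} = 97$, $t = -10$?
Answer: $\frac{8166358}{84903} \approx 96.185$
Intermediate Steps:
$G{\left(Z \right)} = -42$ ($G{\left(Z \right)} = 3 \left(-14\right) = -42$)
$D = - \frac{69233}{84903}$ ($D = - \frac{42}{147} - \frac{6425}{12129} = \left(-42\right) \frac{1}{147} - \frac{6425}{12129} = - \frac{2}{7} - \frac{6425}{12129} = - \frac{69233}{84903} \approx -0.81544$)
$D + x{\left(q,y{\left(6,t \right)} \right)} = - \frac{69233}{84903} + 97 = \frac{8166358}{84903}$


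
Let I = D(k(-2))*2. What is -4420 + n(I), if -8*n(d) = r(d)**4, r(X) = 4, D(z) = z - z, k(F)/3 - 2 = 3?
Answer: -4452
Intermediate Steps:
k(F) = 15 (k(F) = 6 + 3*3 = 6 + 9 = 15)
D(z) = 0
I = 0 (I = 0*2 = 0)
n(d) = -32 (n(d) = -1/8*4**4 = -1/8*256 = -32)
-4420 + n(I) = -4420 - 32 = -4452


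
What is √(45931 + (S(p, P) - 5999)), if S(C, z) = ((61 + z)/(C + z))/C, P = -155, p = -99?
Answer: √701384789633/4191 ≈ 199.83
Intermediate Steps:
S(C, z) = (61 + z)/(C*(C + z)) (S(C, z) = ((61 + z)/(C + z))/C = (61 + z)/(C*(C + z)))
√(45931 + (S(p, P) - 5999)) = √(45931 + ((61 - 155)/((-99)*(-99 - 155)) - 5999)) = √(45931 + (-1/99*(-94)/(-254) - 5999)) = √(45931 + (-1/99*(-1/254)*(-94) - 5999)) = √(45931 + (-47/12573 - 5999)) = √(45931 - 75425474/12573) = √(502064989/12573) = √701384789633/4191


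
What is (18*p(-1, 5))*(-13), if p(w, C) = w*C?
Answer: 1170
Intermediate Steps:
p(w, C) = C*w
(18*p(-1, 5))*(-13) = (18*(5*(-1)))*(-13) = (18*(-5))*(-13) = -90*(-13) = 1170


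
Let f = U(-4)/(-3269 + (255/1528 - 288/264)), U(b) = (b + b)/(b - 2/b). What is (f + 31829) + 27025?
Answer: 22642674387646/384726181 ≈ 58854.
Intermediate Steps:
U(b) = 2*b/(b - 2/b) (U(b) = (2*b)/(b - 2/b) = 2*b/(b - 2/b))
f = -268928/384726181 (f = (2*(-4)²/(-2 + (-4)²))/(-3269 + (255/1528 - 288/264)) = (2*16/(-2 + 16))/(-3269 + (255*(1/1528) - 288*1/264)) = (2*16/14)/(-3269 + (255/1528 - 12/11)) = (2*16*(1/14))/(-3269 - 15531/16808) = (16/7)/(-54960883/16808) = -16808/54960883*16/7 = -268928/384726181 ≈ -0.00069901)
(f + 31829) + 27025 = (-268928/384726181 + 31829) + 27025 = 12245449346121/384726181 + 27025 = 22642674387646/384726181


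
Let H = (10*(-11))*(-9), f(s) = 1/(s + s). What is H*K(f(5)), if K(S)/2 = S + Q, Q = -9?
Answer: -17622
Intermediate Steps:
f(s) = 1/(2*s)
K(S) = -18 + 2*S (K(S) = 2*(S - 9) = 2*(-9 + S) = -18 + 2*S)
H = 990 (H = -110*(-9) = 990)
H*K(f(5)) = 990*(-18 + 2*((½)/5)) = 990*(-18 + 2*((½)*(⅕))) = 990*(-18 + 2*(⅒)) = 990*(-18 + ⅕) = 990*(-89/5) = -17622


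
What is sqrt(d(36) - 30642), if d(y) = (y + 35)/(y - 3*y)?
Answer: 13*I*sqrt(26110)/12 ≈ 175.05*I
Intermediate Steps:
d(y) = -(35 + y)/(2*y) (d(y) = (35 + y)/((-2*y)) = (35 + y)*(-1/(2*y)) = -(35 + y)/(2*y))
sqrt(d(36) - 30642) = sqrt((1/2)*(-35 - 1*36)/36 - 30642) = sqrt((1/2)*(1/36)*(-35 - 36) - 30642) = sqrt((1/2)*(1/36)*(-71) - 30642) = sqrt(-71/72 - 30642) = sqrt(-2206295/72) = 13*I*sqrt(26110)/12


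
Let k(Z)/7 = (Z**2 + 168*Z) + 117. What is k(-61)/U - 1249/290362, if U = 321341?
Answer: -13429897849/93305215442 ≈ -0.14394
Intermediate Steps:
k(Z) = 819 + 7*Z**2 + 1176*Z (k(Z) = 7*((Z**2 + 168*Z) + 117) = 7*(117 + Z**2 + 168*Z) = 819 + 7*Z**2 + 1176*Z)
k(-61)/U - 1249/290362 = (819 + 7*(-61)**2 + 1176*(-61))/321341 - 1249/290362 = (819 + 7*3721 - 71736)*(1/321341) - 1249*1/290362 = (819 + 26047 - 71736)*(1/321341) - 1249/290362 = -44870*1/321341 - 1249/290362 = -44870/321341 - 1249/290362 = -13429897849/93305215442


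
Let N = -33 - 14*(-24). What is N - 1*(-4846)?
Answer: 5149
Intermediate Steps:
N = 303 (N = -33 + 336 = 303)
N - 1*(-4846) = 303 - 1*(-4846) = 303 + 4846 = 5149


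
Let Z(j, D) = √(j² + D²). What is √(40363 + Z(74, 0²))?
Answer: 3*√4493 ≈ 201.09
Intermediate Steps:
Z(j, D) = √(D² + j²)
√(40363 + Z(74, 0²)) = √(40363 + √((0²)² + 74²)) = √(40363 + √(0² + 5476)) = √(40363 + √(0 + 5476)) = √(40363 + √5476) = √(40363 + 74) = √40437 = 3*√4493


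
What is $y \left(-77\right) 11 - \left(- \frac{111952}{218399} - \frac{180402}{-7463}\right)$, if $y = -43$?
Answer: $\frac{3489673603215}{95877161} \approx 36397.0$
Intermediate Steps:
$y \left(-77\right) 11 - \left(- \frac{111952}{218399} - \frac{180402}{-7463}\right) = \left(-43\right) \left(-77\right) 11 - \left(- \frac{111952}{218399} - \frac{180402}{-7463}\right) = 3311 \cdot 11 - \left(\left(-111952\right) \frac{1}{218399} - - \frac{180402}{7463}\right) = 36421 - \left(- \frac{111952}{218399} + \frac{180402}{7463}\right) = 36421 - \frac{2268477566}{95877161} = \frac{3489673603215}{95877161}$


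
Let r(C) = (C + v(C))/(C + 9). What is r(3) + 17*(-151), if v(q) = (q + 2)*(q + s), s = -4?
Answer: -15403/6 ≈ -2567.2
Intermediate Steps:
v(q) = (-4 + q)*(2 + q) (v(q) = (q + 2)*(q - 4) = (2 + q)*(-4 + q) = (-4 + q)*(2 + q))
r(C) = (-8 + C² - C)/(9 + C) (r(C) = (C + (-8 + C² - 2*C))/(C + 9) = (-8 + C² - C)/(9 + C))
r(3) + 17*(-151) = (-8 + 3² - 1*3)/(9 + 3) + 17*(-151) = (-8 + 9 - 3)/12 - 2567 = (1/12)*(-2) - 2567 = -⅙ - 2567 = -15403/6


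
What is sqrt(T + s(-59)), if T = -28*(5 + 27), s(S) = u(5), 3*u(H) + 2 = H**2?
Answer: I*sqrt(7995)/3 ≈ 29.805*I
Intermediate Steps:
u(H) = -2/3 + H**2/3
s(S) = 23/3 (s(S) = -2/3 + (1/3)*5**2 = -2/3 + (1/3)*25 = -2/3 + 25/3 = 23/3)
T = -896 (T = -28*32 = -896)
sqrt(T + s(-59)) = sqrt(-896 + 23/3) = sqrt(-2665/3) = I*sqrt(7995)/3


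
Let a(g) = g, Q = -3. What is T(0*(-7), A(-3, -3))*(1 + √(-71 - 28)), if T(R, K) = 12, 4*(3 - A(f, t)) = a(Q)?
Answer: 12 + 36*I*√11 ≈ 12.0 + 119.4*I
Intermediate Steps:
A(f, t) = 15/4 (A(f, t) = 3 - ¼*(-3) = 3 + ¾ = 15/4)
T(0*(-7), A(-3, -3))*(1 + √(-71 - 28)) = 12*(1 + √(-71 - 28)) = 12*(1 + √(-99)) = 12*(1 + 3*I*√11) = 12 + 36*I*√11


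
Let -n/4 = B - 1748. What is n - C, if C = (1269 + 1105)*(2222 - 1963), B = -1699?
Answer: -601078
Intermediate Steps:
C = 614866 (C = 2374*259 = 614866)
n = 13788 (n = -4*(-1699 - 1748) = -4*(-3447) = 13788)
n - C = 13788 - 1*614866 = 13788 - 614866 = -601078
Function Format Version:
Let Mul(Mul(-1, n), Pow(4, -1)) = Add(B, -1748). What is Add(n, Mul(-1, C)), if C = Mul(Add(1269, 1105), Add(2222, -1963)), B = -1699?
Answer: -601078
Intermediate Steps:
C = 614866 (C = Mul(2374, 259) = 614866)
n = 13788 (n = Mul(-4, Add(-1699, -1748)) = Mul(-4, -3447) = 13788)
Add(n, Mul(-1, C)) = Add(13788, Mul(-1, 614866)) = Add(13788, -614866) = -601078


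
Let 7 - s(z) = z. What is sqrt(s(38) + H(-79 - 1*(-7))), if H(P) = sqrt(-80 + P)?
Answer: sqrt(-31 + 2*I*sqrt(38)) ≈ 1.0867 + 5.6728*I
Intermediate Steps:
s(z) = 7 - z
sqrt(s(38) + H(-79 - 1*(-7))) = sqrt((7 - 1*38) + sqrt(-80 + (-79 - 1*(-7)))) = sqrt((7 - 38) + sqrt(-80 + (-79 + 7))) = sqrt(-31 + sqrt(-80 - 72)) = sqrt(-31 + sqrt(-152)) = sqrt(-31 + 2*I*sqrt(38))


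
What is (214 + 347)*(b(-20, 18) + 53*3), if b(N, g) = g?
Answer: 99297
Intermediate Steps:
(214 + 347)*(b(-20, 18) + 53*3) = (214 + 347)*(18 + 53*3) = 561*(18 + 159) = 561*177 = 99297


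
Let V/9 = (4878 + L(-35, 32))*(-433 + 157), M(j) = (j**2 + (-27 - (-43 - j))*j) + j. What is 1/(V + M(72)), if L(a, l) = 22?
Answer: -1/12160008 ≈ -8.2237e-8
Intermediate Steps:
M(j) = j + j**2 + j*(16 + j) (M(j) = (j**2 + (-27 + (43 + j))*j) + j = (j**2 + (16 + j)*j) + j = (j**2 + j*(16 + j)) + j = j + j**2 + j*(16 + j))
V = -12171600 (V = 9*((4878 + 22)*(-433 + 157)) = 9*(4900*(-276)) = 9*(-1352400) = -12171600)
1/(V + M(72)) = 1/(-12171600 + 72*(17 + 2*72)) = 1/(-12171600 + 72*(17 + 144)) = 1/(-12171600 + 72*161) = 1/(-12171600 + 11592) = 1/(-12160008) = -1/12160008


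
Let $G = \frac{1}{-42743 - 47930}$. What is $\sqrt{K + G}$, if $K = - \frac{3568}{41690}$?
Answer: $\frac{i \sqrt{20885166402945}}{15620485} \approx 0.29257 i$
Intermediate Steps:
$G = - \frac{1}{90673}$ ($G = \frac{1}{-90673} = - \frac{1}{90673} \approx -1.1029 \cdot 10^{-5}$)
$K = - \frac{1784}{20845}$ ($K = \left(-3568\right) \frac{1}{41690} = - \frac{1784}{20845} \approx -0.085584$)
$\sqrt{K + G} = \sqrt{- \frac{1784}{20845} - \frac{1}{90673}} = \sqrt{- \frac{1337037}{15620485}} = \frac{i \sqrt{20885166402945}}{15620485}$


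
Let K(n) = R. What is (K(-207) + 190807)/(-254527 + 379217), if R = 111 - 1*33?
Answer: 38177/24938 ≈ 1.5309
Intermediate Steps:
R = 78 (R = 111 - 33 = 78)
K(n) = 78
(K(-207) + 190807)/(-254527 + 379217) = (78 + 190807)/(-254527 + 379217) = 190885/124690 = 190885*(1/124690) = 38177/24938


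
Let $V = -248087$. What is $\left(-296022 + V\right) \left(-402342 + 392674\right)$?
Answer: $5260445812$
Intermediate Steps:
$\left(-296022 + V\right) \left(-402342 + 392674\right) = \left(-296022 - 248087\right) \left(-402342 + 392674\right) = \left(-544109\right) \left(-9668\right) = 5260445812$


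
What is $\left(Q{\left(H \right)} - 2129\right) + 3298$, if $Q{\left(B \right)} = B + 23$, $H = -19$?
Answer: $1173$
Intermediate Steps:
$Q{\left(B \right)} = 23 + B$
$\left(Q{\left(H \right)} - 2129\right) + 3298 = \left(\left(23 - 19\right) - 2129\right) + 3298 = \left(4 - 2129\right) + 3298 = -2125 + 3298 = 1173$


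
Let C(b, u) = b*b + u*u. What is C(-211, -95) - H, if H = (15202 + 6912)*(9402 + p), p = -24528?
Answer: 334549910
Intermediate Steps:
H = -334496364 (H = (15202 + 6912)*(9402 - 24528) = 22114*(-15126) = -334496364)
C(b, u) = b**2 + u**2
C(-211, -95) - H = ((-211)**2 + (-95)**2) - 1*(-334496364) = (44521 + 9025) + 334496364 = 53546 + 334496364 = 334549910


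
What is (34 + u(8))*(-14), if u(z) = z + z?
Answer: -700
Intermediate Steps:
u(z) = 2*z
(34 + u(8))*(-14) = (34 + 2*8)*(-14) = (34 + 16)*(-14) = 50*(-14) = -700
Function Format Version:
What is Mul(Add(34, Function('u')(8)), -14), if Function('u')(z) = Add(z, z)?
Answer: -700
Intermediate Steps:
Function('u')(z) = Mul(2, z)
Mul(Add(34, Function('u')(8)), -14) = Mul(Add(34, Mul(2, 8)), -14) = Mul(Add(34, 16), -14) = Mul(50, -14) = -700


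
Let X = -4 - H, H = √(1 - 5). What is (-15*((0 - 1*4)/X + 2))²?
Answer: 1728 - 504*I ≈ 1728.0 - 504.0*I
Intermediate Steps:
H = 2*I (H = √(-4) = 2*I ≈ 2.0*I)
X = -4 - 2*I ≈ -4.0 - 2.0*I
(-15*((0 - 1*4)/X + 2))² = (-15*((0 - 1*4)/(-4 - 2*I) + 2))² = (-15*((0 - 4)*((-4 + 2*I)/20) + 2))² = (-15*(-(-4 + 2*I)/5 + 2))² = (-15*(2 - (-4 + 2*I)/5))² = (-30 + 3*(-4 + 2*I))²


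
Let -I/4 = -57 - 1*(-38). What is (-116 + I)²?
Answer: 1600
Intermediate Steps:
I = 76 (I = -4*(-57 - 1*(-38)) = -4*(-57 + 38) = -4*(-19) = 76)
(-116 + I)² = (-116 + 76)² = (-40)² = 1600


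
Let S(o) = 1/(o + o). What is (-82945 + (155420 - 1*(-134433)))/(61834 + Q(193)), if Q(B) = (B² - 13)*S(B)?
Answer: 9983311/2988145 ≈ 3.3410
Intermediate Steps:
S(o) = 1/(2*o)
Q(B) = (-13 + B²)/(2*B) (Q(B) = (B² - 13)*(1/(2*B)) = (-13 + B²)*(1/(2*B)) = (-13 + B²)/(2*B))
(-82945 + (155420 - 1*(-134433)))/(61834 + Q(193)) = (-82945 + (155420 - 1*(-134433)))/(61834 + (½)*(-13 + 193²)/193) = (-82945 + (155420 + 134433))/(61834 + (½)*(1/193)*(-13 + 37249)) = (-82945 + 289853)/(61834 + (½)*(1/193)*37236) = 206908/(61834 + 18618/193) = 206908/(11952580/193) = 206908*(193/11952580) = 9983311/2988145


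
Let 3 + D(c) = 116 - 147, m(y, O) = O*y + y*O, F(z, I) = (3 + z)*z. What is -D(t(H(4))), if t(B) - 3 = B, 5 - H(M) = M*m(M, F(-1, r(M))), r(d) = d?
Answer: 34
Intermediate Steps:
F(z, I) = z*(3 + z)
m(y, O) = 2*O*y (m(y, O) = O*y + O*y = 2*O*y)
H(M) = 5 + 4*M² (H(M) = 5 - M*2*(-(3 - 1))*M = 5 - M*2*(-1*2)*M = 5 - M*2*(-2)*M = 5 - M*(-4*M) = 5 - (-4)*M² = 5 + 4*M²)
t(B) = 3 + B
D(c) = -34 (D(c) = -3 + (116 - 147) = -3 - 31 = -34)
-D(t(H(4))) = -1*(-34) = 34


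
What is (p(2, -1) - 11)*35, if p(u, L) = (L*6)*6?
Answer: -1645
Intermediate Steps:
p(u, L) = 36*L (p(u, L) = (6*L)*6 = 36*L)
(p(2, -1) - 11)*35 = (36*(-1) - 11)*35 = (-36 - 11)*35 = -47*35 = -1645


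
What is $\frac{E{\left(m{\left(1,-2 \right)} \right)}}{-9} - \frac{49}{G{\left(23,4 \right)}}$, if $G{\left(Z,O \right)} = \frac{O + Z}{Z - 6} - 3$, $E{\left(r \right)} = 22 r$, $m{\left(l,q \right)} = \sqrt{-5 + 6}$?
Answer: $\frac{2323}{72} \approx 32.264$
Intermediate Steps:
$m{\left(l,q \right)} = 1$ ($m{\left(l,q \right)} = \sqrt{1} = 1$)
$G{\left(Z,O \right)} = -3 + \frac{O + Z}{-6 + Z}$ ($G{\left(Z,O \right)} = \frac{O + Z}{-6 + Z} - 3 = -3 + \frac{O + Z}{-6 + Z}$)
$\frac{E{\left(m{\left(1,-2 \right)} \right)}}{-9} - \frac{49}{G{\left(23,4 \right)}} = \frac{22 \cdot 1}{-9} - \frac{49}{\frac{1}{-6 + 23} \left(18 + 4 - 46\right)} = 22 \left(- \frac{1}{9}\right) - \frac{49}{\frac{1}{17} \left(18 + 4 - 46\right)} = - \frac{22}{9} - \frac{49}{\frac{1}{17} \left(-24\right)} = - \frac{22}{9} - \frac{49}{- \frac{24}{17}} = - \frac{22}{9} - - \frac{833}{24} = - \frac{22}{9} + \frac{833}{24} = \frac{2323}{72}$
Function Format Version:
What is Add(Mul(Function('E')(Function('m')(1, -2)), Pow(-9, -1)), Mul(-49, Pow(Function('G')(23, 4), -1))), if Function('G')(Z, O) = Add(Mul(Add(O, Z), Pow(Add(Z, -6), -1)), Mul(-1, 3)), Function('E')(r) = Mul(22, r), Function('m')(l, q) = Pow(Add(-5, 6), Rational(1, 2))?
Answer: Rational(2323, 72) ≈ 32.264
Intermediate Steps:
Function('m')(l, q) = 1 (Function('m')(l, q) = Pow(1, Rational(1, 2)) = 1)
Function('G')(Z, O) = Add(-3, Mul(Pow(Add(-6, Z), -1), Add(O, Z))) (Function('G')(Z, O) = Add(Mul(Add(O, Z), Pow(Add(-6, Z), -1)), -3) = Add(Mul(Pow(Add(-6, Z), -1), Add(O, Z)), -3) = Add(-3, Mul(Pow(Add(-6, Z), -1), Add(O, Z))))
Add(Mul(Function('E')(Function('m')(1, -2)), Pow(-9, -1)), Mul(-49, Pow(Function('G')(23, 4), -1))) = Add(Mul(Mul(22, 1), Pow(-9, -1)), Mul(-49, Pow(Mul(Pow(Add(-6, 23), -1), Add(18, 4, Mul(-2, 23))), -1))) = Add(Mul(22, Rational(-1, 9)), Mul(-49, Pow(Mul(Pow(17, -1), Add(18, 4, -46)), -1))) = Add(Rational(-22, 9), Mul(-49, Pow(Mul(Rational(1, 17), -24), -1))) = Add(Rational(-22, 9), Mul(-49, Pow(Rational(-24, 17), -1))) = Add(Rational(-22, 9), Mul(-49, Rational(-17, 24))) = Add(Rational(-22, 9), Rational(833, 24)) = Rational(2323, 72)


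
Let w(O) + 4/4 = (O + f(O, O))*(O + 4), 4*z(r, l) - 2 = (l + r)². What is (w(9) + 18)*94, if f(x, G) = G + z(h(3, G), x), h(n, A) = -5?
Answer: 29093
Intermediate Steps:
z(r, l) = ½ + (l + r)²/4
f(x, G) = ½ + G + (-5 + x)²/4 (f(x, G) = G + (½ + (x - 5)²/4) = G + (½ + (-5 + x)²/4) = ½ + G + (-5 + x)²/4)
w(O) = -1 + (4 + O)*(½ + 2*O + (-5 + O)²/4) (w(O) = -1 + (O + (½ + O + (-5 + O)²/4))*(O + 4) = -1 + (½ + 2*O + (-5 + O)²/4)*(4 + O) = -1 + (4 + O)*(½ + 2*O + (-5 + O)²/4))
(w(9) + 18)*94 = ((26 + (½)*9² + (¼)*9³ + (19/4)*9) + 18)*94 = ((26 + (½)*81 + (¼)*729 + 171/4) + 18)*94 = ((26 + 81/2 + 729/4 + 171/4) + 18)*94 = (583/2 + 18)*94 = (619/2)*94 = 29093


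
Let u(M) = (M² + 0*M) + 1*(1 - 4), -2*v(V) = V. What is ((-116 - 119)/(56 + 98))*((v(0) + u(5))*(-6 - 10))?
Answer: 3760/7 ≈ 537.14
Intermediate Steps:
v(V) = -V/2
u(M) = -3 + M² (u(M) = (M² + 0) + 1*(-3) = M² - 3 = -3 + M²)
((-116 - 119)/(56 + 98))*((v(0) + u(5))*(-6 - 10)) = ((-116 - 119)/(56 + 98))*((-½*0 + (-3 + 5²))*(-6 - 10)) = (-235/154)*((0 + (-3 + 25))*(-16)) = (-235*1/154)*((0 + 22)*(-16)) = -235*(-16)/7 = -235/154*(-352) = 3760/7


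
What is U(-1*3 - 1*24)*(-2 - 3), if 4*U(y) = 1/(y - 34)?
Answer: 5/244 ≈ 0.020492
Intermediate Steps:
U(y) = 1/(4*(-34 + y)) (U(y) = 1/(4*(y - 34)) = 1/(4*(-34 + y)))
U(-1*3 - 1*24)*(-2 - 3) = (1/(4*(-34 + (-1*3 - 1*24))))*(-2 - 3) = (1/(4*(-34 + (-3 - 24))))*(-5) = (1/(4*(-34 - 27)))*(-5) = ((¼)/(-61))*(-5) = ((¼)*(-1/61))*(-5) = -1/244*(-5) = 5/244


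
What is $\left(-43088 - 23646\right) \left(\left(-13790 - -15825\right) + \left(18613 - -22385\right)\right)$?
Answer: $-2871764222$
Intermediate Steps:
$\left(-43088 - 23646\right) \left(\left(-13790 - -15825\right) + \left(18613 - -22385\right)\right) = - 66734 \left(\left(-13790 + 15825\right) + \left(18613 + 22385\right)\right) = - 66734 \left(2035 + 40998\right) = \left(-66734\right) 43033 = -2871764222$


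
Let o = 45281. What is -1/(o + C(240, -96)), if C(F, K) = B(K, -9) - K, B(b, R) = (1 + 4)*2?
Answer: -1/45387 ≈ -2.2033e-5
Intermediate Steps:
B(b, R) = 10 (B(b, R) = 5*2 = 10)
C(F, K) = 10 - K
-1/(o + C(240, -96)) = -1/(45281 + (10 - 1*(-96))) = -1/(45281 + (10 + 96)) = -1/(45281 + 106) = -1/45387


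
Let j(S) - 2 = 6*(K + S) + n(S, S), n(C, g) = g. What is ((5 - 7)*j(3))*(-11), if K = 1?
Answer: 638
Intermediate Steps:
j(S) = 8 + 7*S (j(S) = 2 + (6*(1 + S) + S) = 2 + ((6 + 6*S) + S) = 2 + (6 + 7*S) = 8 + 7*S)
((5 - 7)*j(3))*(-11) = ((5 - 7)*(8 + 7*3))*(-11) = -2*(8 + 21)*(-11) = -2*29*(-11) = -58*(-11) = 638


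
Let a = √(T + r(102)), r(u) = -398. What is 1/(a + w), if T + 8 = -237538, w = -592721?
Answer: -592721/351318421785 - 14*I*√1214/351318421785 ≈ -1.6871e-6 - 1.3885e-9*I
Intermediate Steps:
T = -237546 (T = -8 - 237538 = -237546)
a = 14*I*√1214 (a = √(-237546 - 398) = √(-237944) = 14*I*√1214 ≈ 487.79*I)
1/(a + w) = 1/(14*I*√1214 - 592721) = 1/(-592721 + 14*I*√1214)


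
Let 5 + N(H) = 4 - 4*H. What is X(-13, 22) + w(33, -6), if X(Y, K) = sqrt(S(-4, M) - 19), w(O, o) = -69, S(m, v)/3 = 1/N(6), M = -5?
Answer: -69 + I*sqrt(478)/5 ≈ -69.0 + 4.3726*I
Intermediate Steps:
N(H) = -1 - 4*H (N(H) = -5 + (4 - 4*H) = -1 - 4*H)
S(m, v) = -3/25 (S(m, v) = 3/(-1 - 4*6) = 3/(-1 - 24) = 3/(-25) = 3*(-1/25) = -3/25)
X(Y, K) = I*sqrt(478)/5 (X(Y, K) = sqrt(-3/25 - 19) = sqrt(-478/25) = I*sqrt(478)/5)
X(-13, 22) + w(33, -6) = I*sqrt(478)/5 - 69 = -69 + I*sqrt(478)/5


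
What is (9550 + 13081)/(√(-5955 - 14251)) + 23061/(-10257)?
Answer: -7687/3419 - 22631*I*√20206/20206 ≈ -2.2483 - 159.21*I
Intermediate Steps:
(9550 + 13081)/(√(-5955 - 14251)) + 23061/(-10257) = 22631/(√(-20206)) + 23061*(-1/10257) = 22631/((I*√20206)) - 7687/3419 = 22631*(-I*√20206/20206) - 7687/3419 = -22631*I*√20206/20206 - 7687/3419 = -7687/3419 - 22631*I*√20206/20206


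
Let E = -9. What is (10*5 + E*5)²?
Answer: 25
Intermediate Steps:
(10*5 + E*5)² = (10*5 - 9*5)² = (50 - 45)² = 5² = 25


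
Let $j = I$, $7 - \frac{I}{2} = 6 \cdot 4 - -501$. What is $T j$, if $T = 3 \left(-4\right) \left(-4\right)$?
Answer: $-49728$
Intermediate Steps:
$T = 48$ ($T = \left(-12\right) \left(-4\right) = 48$)
$I = -1036$ ($I = 14 - 2 \left(6 \cdot 4 - -501\right) = 14 - 2 \left(24 + 501\right) = 14 - 1050 = -1036$)
$j = -1036$
$T j = 48 \left(-1036\right) = -49728$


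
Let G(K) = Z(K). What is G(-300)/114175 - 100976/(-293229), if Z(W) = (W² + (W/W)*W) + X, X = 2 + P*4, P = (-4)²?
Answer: 37850929214/33479421075 ≈ 1.1306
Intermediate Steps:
P = 16
X = 66 (X = 2 + 16*4 = 2 + 64 = 66)
Z(W) = 66 + W + W² (Z(W) = (W² + (W/W)*W) + 66 = (W² + 1*W) + 66 = (W² + W) + 66 = (W + W²) + 66 = 66 + W + W²)
G(K) = 66 + K + K²
G(-300)/114175 - 100976/(-293229) = (66 - 300 + (-300)²)/114175 - 100976/(-293229) = (66 - 300 + 90000)*(1/114175) - 100976*(-1/293229) = 89766*(1/114175) + 100976/293229 = 89766/114175 + 100976/293229 = 37850929214/33479421075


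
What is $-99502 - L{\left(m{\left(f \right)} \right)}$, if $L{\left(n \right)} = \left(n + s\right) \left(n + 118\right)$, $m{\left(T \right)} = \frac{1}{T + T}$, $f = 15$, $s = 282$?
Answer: $- \frac{119512201}{900} \approx -1.3279 \cdot 10^{5}$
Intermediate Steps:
$m{\left(T \right)} = \frac{1}{2 T}$
$L{\left(n \right)} = \left(118 + n\right) \left(282 + n\right)$ ($L{\left(n \right)} = \left(n + 282\right) \left(n + 118\right) = \left(282 + n\right) \left(118 + n\right) = \left(118 + n\right) \left(282 + n\right)$)
$-99502 - L{\left(m{\left(f \right)} \right)} = -99502 - \left(33276 + \left(\frac{1}{2 \cdot 15}\right)^{2} + 400 \frac{1}{2 \cdot 15}\right) = -99502 - \left(33276 + \left(\frac{1}{2} \cdot \frac{1}{15}\right)^{2} + 400 \cdot \frac{1}{2} \cdot \frac{1}{15}\right) = -99502 - \left(33276 + \left(\frac{1}{30}\right)^{2} + 400 \cdot \frac{1}{30}\right) = -99502 - \left(33276 + \frac{1}{900} + \frac{40}{3}\right) = -99502 - \frac{29960401}{900} = - \frac{119512201}{900}$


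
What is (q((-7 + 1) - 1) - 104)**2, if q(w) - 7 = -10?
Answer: 11449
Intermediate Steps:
q(w) = -3 (q(w) = 7 - 10 = -3)
(q((-7 + 1) - 1) - 104)**2 = (-3 - 104)**2 = (-107)**2 = 11449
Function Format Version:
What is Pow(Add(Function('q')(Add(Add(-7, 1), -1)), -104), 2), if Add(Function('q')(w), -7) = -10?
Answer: 11449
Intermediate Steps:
Function('q')(w) = -3 (Function('q')(w) = Add(7, -10) = -3)
Pow(Add(Function('q')(Add(Add(-7, 1), -1)), -104), 2) = Pow(Add(-3, -104), 2) = Pow(-107, 2) = 11449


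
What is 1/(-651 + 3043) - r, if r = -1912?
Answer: 4573505/2392 ≈ 1912.0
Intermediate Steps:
1/(-651 + 3043) - r = 1/(-651 + 3043) - 1*(-1912) = 1/2392 + 1912 = 4573505/2392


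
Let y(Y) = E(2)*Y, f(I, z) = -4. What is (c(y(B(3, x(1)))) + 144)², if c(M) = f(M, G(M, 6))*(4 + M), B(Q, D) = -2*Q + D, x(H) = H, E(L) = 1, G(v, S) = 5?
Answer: 21904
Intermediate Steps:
B(Q, D) = D - 2*Q
y(Y) = Y (y(Y) = 1*Y = Y)
c(M) = -16 - 4*M (c(M) = -4*(4 + M) = -16 - 4*M)
(c(y(B(3, x(1)))) + 144)² = ((-16 - 4*(1 - 2*3)) + 144)² = ((-16 - 4*(1 - 6)) + 144)² = ((-16 - 4*(-5)) + 144)² = ((-16 + 20) + 144)² = (4 + 144)² = 148² = 21904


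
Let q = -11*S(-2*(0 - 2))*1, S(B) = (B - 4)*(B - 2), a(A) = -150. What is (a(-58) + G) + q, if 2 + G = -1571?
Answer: -1723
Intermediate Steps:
G = -1573 (G = -2 - 1571 = -1573)
S(B) = (-4 + B)*(-2 + B)
q = 0 (q = -11*(8 + (-2*(0 - 2))**2 - (-12)*(0 - 2))*1 = -11*(8 + (-2*(-2))**2 - (-12)*(-2))*1 = -11*(8 + 4**2 - 6*4)*1 = -11*(8 + 16 - 24)*1 = -11*0*1 = 0*1 = 0)
(a(-58) + G) + q = (-150 - 1573) + 0 = -1723 + 0 = -1723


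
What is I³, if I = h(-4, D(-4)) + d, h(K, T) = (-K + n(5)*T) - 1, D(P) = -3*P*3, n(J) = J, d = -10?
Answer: 5177717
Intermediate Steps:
D(P) = -9*P
h(K, T) = -1 - K + 5*T (h(K, T) = (-K + 5*T) - 1 = -1 - K + 5*T)
I = 173 (I = (-1 - 1*(-4) + 5*(-9*(-4))) - 10 = (-1 + 4 + 5*36) - 10 = (-1 + 4 + 180) - 10 = 183 - 10 = 173)
I³ = 173³ = 5177717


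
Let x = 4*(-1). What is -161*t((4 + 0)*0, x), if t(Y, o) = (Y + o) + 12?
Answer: -1288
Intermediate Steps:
x = -4
t(Y, o) = 12 + Y + o
-161*t((4 + 0)*0, x) = -161*(12 + (4 + 0)*0 - 4) = -161*(12 + 4*0 - 4) = -161*(12 + 0 - 4) = -161*8 = -1288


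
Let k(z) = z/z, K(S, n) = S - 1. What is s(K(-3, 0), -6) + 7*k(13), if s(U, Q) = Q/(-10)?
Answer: 38/5 ≈ 7.6000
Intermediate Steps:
K(S, n) = -1 + S
k(z) = 1
s(U, Q) = -Q/10 (s(U, Q) = Q*(-⅒) = -Q/10)
s(K(-3, 0), -6) + 7*k(13) = -⅒*(-6) + 7*1 = ⅗ + 7 = 38/5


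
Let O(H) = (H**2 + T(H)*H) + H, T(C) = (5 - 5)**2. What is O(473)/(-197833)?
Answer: -224202/197833 ≈ -1.1333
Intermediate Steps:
T(C) = 0 (T(C) = 0**2 = 0)
O(H) = H + H**2 (O(H) = (H**2 + 0*H) + H = (H**2 + 0) + H = H**2 + H = H + H**2)
O(473)/(-197833) = (473*(1 + 473))/(-197833) = (473*474)*(-1/197833) = 224202*(-1/197833) = -224202/197833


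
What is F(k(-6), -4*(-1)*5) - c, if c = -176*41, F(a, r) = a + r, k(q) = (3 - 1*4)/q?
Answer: 43417/6 ≈ 7236.2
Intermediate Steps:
k(q) = -1/q (k(q) = (3 - 4)/q = -1/q)
c = -7216
F(k(-6), -4*(-1)*5) - c = (-1/(-6) - 4*(-1)*5) - 1*(-7216) = (-1*(-⅙) + 4*5) + 7216 = (⅙ + 20) + 7216 = 121/6 + 7216 = 43417/6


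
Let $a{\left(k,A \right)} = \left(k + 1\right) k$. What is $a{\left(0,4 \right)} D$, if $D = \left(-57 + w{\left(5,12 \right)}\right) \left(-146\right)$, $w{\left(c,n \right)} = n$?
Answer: $0$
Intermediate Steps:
$a{\left(k,A \right)} = k \left(1 + k\right)$ ($a{\left(k,A \right)} = \left(1 + k\right) k = k \left(1 + k\right)$)
$D = 6570$ ($D = \left(-57 + 12\right) \left(-146\right) = \left(-45\right) \left(-146\right) = 6570$)
$a{\left(0,4 \right)} D = 0 \left(1 + 0\right) 6570 = 0 \cdot 1 \cdot 6570 = 0 \cdot 6570 = 0$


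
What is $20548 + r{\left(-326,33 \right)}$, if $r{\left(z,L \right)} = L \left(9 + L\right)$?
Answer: $21934$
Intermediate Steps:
$20548 + r{\left(-326,33 \right)} = 20548 + 33 \left(9 + 33\right) = 20548 + 33 \cdot 42 = 20548 + 1386 = 21934$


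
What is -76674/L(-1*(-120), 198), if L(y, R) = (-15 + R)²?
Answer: -25558/11163 ≈ -2.2895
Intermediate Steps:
-76674/L(-1*(-120), 198) = -76674/(-15 + 198)² = -76674/(183²) = -76674/33489 = -76674*1/33489 = -25558/11163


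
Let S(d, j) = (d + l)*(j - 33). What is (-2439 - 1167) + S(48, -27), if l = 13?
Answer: -7266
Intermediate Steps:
S(d, j) = (-33 + j)*(13 + d) (S(d, j) = (d + 13)*(j - 33) = (13 + d)*(-33 + j) = (-33 + j)*(13 + d))
(-2439 - 1167) + S(48, -27) = (-2439 - 1167) + (-429 - 33*48 + 13*(-27) + 48*(-27)) = -3606 + (-429 - 1584 - 351 - 1296) = -3606 - 3660 = -7266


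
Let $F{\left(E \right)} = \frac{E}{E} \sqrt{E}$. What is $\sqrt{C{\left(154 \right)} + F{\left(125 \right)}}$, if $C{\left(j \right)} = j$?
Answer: $\sqrt{154 + 5 \sqrt{5}} \approx 12.852$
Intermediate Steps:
$F{\left(E \right)} = \sqrt{E}$ ($F{\left(E \right)} = 1 \sqrt{E} = \sqrt{E}$)
$\sqrt{C{\left(154 \right)} + F{\left(125 \right)}} = \sqrt{154 + \sqrt{125}} = \sqrt{154 + 5 \sqrt{5}}$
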